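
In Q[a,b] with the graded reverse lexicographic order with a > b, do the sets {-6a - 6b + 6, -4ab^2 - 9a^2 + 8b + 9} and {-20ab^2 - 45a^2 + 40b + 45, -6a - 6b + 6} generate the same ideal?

Yes, the ideals are equal.

Two ideals are equal iff their reduced Gröbner bases coincide (the reduced basis is unique for a fixed ordering).
Buchberger on the first generating set:
f_1 = -6a - 6b + 6, LT = a.
f_2 = -4ab^2 - 9a^2 + 8b + 9, LT = ab^2.

S(f_1,f_2): lcm = ab^2. S = b^3 - 9/4a^2 - b^2 + 2b + 9/4.
  reduce S modulo (f_1, f_2):
  remainder b^3 - 13/4b^2 + 13/2b ≠ 0; add g_3 = b^3 - 13/4b^2 + 13/2b to the basis.

The other S-polynomials (S(f_1,g_3), S(f_2,g_3)) all reduce to 0 modulo the current basis, so we have a Gröbner basis.
Inter-reduce: drop elements whose leading term is divisible by another's, tail-reduce, and make monic.
Reduced Gröbner basis: {b^3 - 13/4b^2 + 13/2b, a + b - 1}.

Buchberger on the second generating set:
h_1 = -20ab^2 - 45a^2 + 40b + 45, LT = ab^2.
h_2 = -6a - 6b + 6, LT = a.

S(h_1,h_2): lcm = ab^2. S = -b^3 + 9/4a^2 + b^2 - 2b - 9/4.
  reduce S modulo (h_1, h_2):
  remainder -b^3 + 13/4b^2 - 13/2b ≠ 0; add k_3 = -b^3 + 13/4b^2 - 13/2b to the basis.

The other S-polynomials (S(h_1,k_3), S(h_2,k_3)) all reduce to 0 modulo the current basis, so we have a Gröbner basis.
Inter-reduce: drop elements whose leading term is divisible by another's, tail-reduce, and make monic.
Reduced Gröbner basis: {b^3 - 13/4b^2 + 13/2b, a + b - 1}.

The two bases agree; hence the ideals are identical.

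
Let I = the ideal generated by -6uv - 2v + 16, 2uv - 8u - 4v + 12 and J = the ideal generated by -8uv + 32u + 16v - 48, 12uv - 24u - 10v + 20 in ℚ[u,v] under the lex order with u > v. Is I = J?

Yes, the ideals are equal.

Two ideals are equal iff their reduced Gröbner bases coincide (the reduced basis is unique for a fixed ordering).
Buchberger on the first generating set:
f_1 = -6uv - 2v + 16, LT = uv.
f_2 = 2uv - 8u - 4v + 12, LT = uv.

S(f_1,f_2): lcm = uv. S = 4u + 7/3v - 26/3.
  leading term u: no divisor's leading term divides it; move 4u to the remainder.
  leading term v: no divisor's leading term divides it; move 7/3v to the remainder.
  leading term 1: no divisor's leading term divides it; move -26/3 to the remainder.
  remainder 4u + 7/3v - 26/3 ≠ 0; add g_3 = 4u + 7/3v - 26/3 to the basis.

S(f_1,g_3): lcm = uv. S = -7/12v² + 5/2v - 8/3.
  leading term v²: no divisor's leading term divides it; move -7/12v² to the remainder.
  leading term v: no divisor's leading term divides it; move 5/2v to the remainder.
  leading term 1: no divisor's leading term divides it; move -8/3 to the remainder.
  remainder -7/12v² + 5/2v - 8/3 ≠ 0; add g_4 = -7/12v² + 5/2v - 8/3 to the basis.

The other S-polynomials (S(f_2,g_3), S(f_1,g_4), S(f_2,g_4), S(g_3,g_4)) all reduce to 0 modulo the current basis, so we have a Gröbner basis.
Inter-reduce: drop elements whose leading term is divisible by another's, tail-reduce, and make monic.
Reduced Gröbner basis: {u + 7/12v - 13/6, v² - 30/7v + 32/7}.

Buchberger on the second generating set:
h_1 = -8uv + 32u + 16v - 48, LT = uv.
h_2 = 12uv - 24u - 10v + 20, LT = uv.

S(h_1,h_2): lcm = uv. S = -2u - 7/6v + 13/3.
  leading term u: no divisor's leading term divides it; move -2u to the remainder.
  leading term v: no divisor's leading term divides it; move -7/6v to the remainder.
  leading term 1: no divisor's leading term divides it; move 13/3 to the remainder.
  remainder -2u - 7/6v + 13/3 ≠ 0; add k_3 = -2u - 7/6v + 13/3 to the basis.

S(h_1,k_3): lcm = uv. S = -4u - 7/12v² + ⅙v + 6.
  leading term u: subtract (2)·k_3 from -4u - 7/12v² + ⅙v + 6 → -7/12v² + 5/2v - 8/3
  leading term v²: no divisor's leading term divides it; move -7/12v² to the remainder.
  leading term v: no divisor's leading term divides it; move 5/2v to the remainder.
  leading term 1: no divisor's leading term divides it; move -8/3 to the remainder.
  remainder -7/12v² + 5/2v - 8/3 ≠ 0; add k_4 = -7/12v² + 5/2v - 8/3 to the basis.

The other S-polynomials (S(h_2,k_3), S(h_1,k_4), S(h_2,k_4), S(k_3,k_4)) all reduce to 0 modulo the current basis, so we have a Gröbner basis.
Inter-reduce: drop elements whose leading term is divisible by another's, tail-reduce, and make monic.
Reduced Gröbner basis: {u + 7/12v - 13/6, v² - 30/7v + 32/7}.

The two bases agree; hence the ideals are identical.
The same test decides containment: I ⊆ J iff every generator of I reduces to 0 modulo a Gröbner basis of J.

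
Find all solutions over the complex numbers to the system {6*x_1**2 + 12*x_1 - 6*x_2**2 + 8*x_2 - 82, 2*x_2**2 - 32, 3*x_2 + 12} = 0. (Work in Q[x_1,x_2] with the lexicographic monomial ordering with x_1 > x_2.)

Compute a lex Gröbner basis by Buchberger's algorithm.
f_1 = 6*x_1**2 + 12*x_1 - 6*x_2**2 + 8*x_2 - 82, LT = x_1**2.
f_2 = 2*x_2**2 - 32, LT = x_2**2.
f_3 = 3*x_2 + 12, LT = x_2.

The S-polynomials (S(f_1,f_2), S(f_1,f_3), S(f_2,f_3)) all reduce to 0 modulo the current basis, so we have a Gröbner basis.
Inter-reduce: drop elements whose leading term is divisible by another's, tail-reduce, and make monic.
Reduced Gröbner basis: {x_1**2 + 2*x_1 - 35, x_2 + 4}.

The lex basis is triangular: the last element involves only x_2. Solving x_2 + 4 = 0 gives x_2 ∈ {-4}; substituting each value into the earlier elements determines the remaining variables.
  x_2 = -4: the earlier basis element becomes x_1**2 + 2*x_1 - 35 = 0, giving x_1 = -7, 5 — points (-7, -4), (5, -4).
Substituting each solution back into the original system confirms all equations vanish.

{(-7, -4), (5, -4)}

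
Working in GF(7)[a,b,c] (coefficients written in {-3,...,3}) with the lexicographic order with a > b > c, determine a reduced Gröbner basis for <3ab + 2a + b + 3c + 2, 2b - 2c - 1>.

f_1 = 3ab + 2a + b + 3c + 2, LT = ab.
f_2 = 2b - 2c - 1, LT = b.

S(f_1,f_2): lcm = ab. S = ac - 2b + c + 3.
  reduce S modulo (f_1, f_2):
  remainder ac - c + 2 ≠ 0; add g_3 = ac - c + 2 to the basis.

The other S-polynomials (S(f_1,g_3), S(f_2,g_3)) all reduce to 0 modulo the current basis, so we have a Gröbner basis.
Inter-reduce: drop elements whose leading term is divisible by another's, tail-reduce, and make monic.

G = {ac - c + 2, b - c + 3}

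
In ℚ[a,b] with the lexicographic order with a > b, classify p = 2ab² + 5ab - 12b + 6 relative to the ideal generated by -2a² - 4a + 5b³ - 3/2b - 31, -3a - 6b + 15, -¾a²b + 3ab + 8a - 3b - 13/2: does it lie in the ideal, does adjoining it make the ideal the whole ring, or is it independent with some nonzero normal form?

First compute the reduced Gröbner basis of I by Buchberger's algorithm.
f_1 = -2a² - 4a + 5b³ - 3/2b - 31, LT = a².
f_2 = -3a - 6b + 15, LT = a.
f_3 = -¾a²b + 3ab + 8a - 3b - 13/2, LT = a²b.

S(f_1,f_2): lcm = a². S = -2ab + 7a - 5/2b³ + ¾b + 31/2.
  leading term ab: subtract (⅔b)·f_2 from -2ab + 7a - 5/2b³ + ¾b + 31/2 → 7a - 5/2b³ + 4b² - 37/4b + 31/2
  leading term a: subtract (-7/3)·f_2 from 7a - 5/2b³ + 4b² - 37/4b + 31/2 → -5/2b³ + 4b² - 93/4b + 101/2
  leading term b³: no divisor's leading term divides it; move -5/2b³ to the remainder.
  leading term b²: no divisor's leading term divides it; move 4b² to the remainder.
  leading term b: no divisor's leading term divides it; move -93/4b to the remainder.
  leading term 1: no divisor's leading term divides it; move 101/2 to the remainder.
  remainder -5/2b³ + 4b² - 93/4b + 101/2 ≠ 0; add h_4 = -5/2b³ + 4b² - 93/4b + 101/2 to the basis.

S(f_1,f_3): lcm = a²b. S = 6ab + 32/3a - 5/2b⁴ + ¾b² + 23/2b - 26/3.
  leading term ab: subtract (-2b)·f_2 from 6ab + 32/3a - 5/2b⁴ + ¾b² + 23/2b - 26/3 → 32/3a - 5/2b⁴ - 45/4b² + 83/2b - 26/3
  leading term a: subtract (-32/9)·f_2 from 32/3a - 5/2b⁴ - 45/4b² + 83/2b - 26/3 → -5/2b⁴ - 45/4b² + 121/6b + 134/3
  leading term b⁴: subtract (b)·h_4 from -5/2b⁴ - 45/4b² + 121/6b + 134/3 → -4b³ + 12b² - 91/3b + 134/3
  leading term b³: subtract (8/5)·h_4 from -4b³ + 12b² - 91/3b + 134/3 → 28/5b² + 103/15b - 542/15
  leading term b²: no divisor's leading term divides it; move 28/5b² to the remainder.
  leading term b: no divisor's leading term divides it; move 103/15b to the remainder.
  leading term 1: no divisor's leading term divides it; move -542/15 to the remainder.
  remainder 28/5b² + 103/15b - 542/15 ≠ 0; add h_5 = 28/5b² + 103/15b - 542/15 to the basis.

S(f_3,h_4): lcm = a²b³. S = 8/5a²b² - 93/10a²b + 101/5a² - 4ab³ - 32/3ab² + 4b³ + 26/3b².
  leading term a²b²: subtract (-⅘b²)·f_1 from 8/5a²b² - 93/10a²b + 101/5a² - 4ab³ - 32/3ab² + 4b³ + 26/3b² → -93/10a²b + 101/5a² - 4ab³ - 208/15ab² + 4b⁵ + 14/5b³ - 242/15b²
  leading term a²b: subtract (93/20b)·f_1 from -93/10a²b + 101/5a² - 4ab³ - 208/15ab² + 4b⁵ + 14/5b³ - 242/15b² → 101/5a² - 4ab³ - 208/15ab² + 93/5ab + 4b⁵ - 93/4b⁴ + 14/5b³ - 1099/120b² + 2883/20b
  leading term a²: subtract (-101/10)·f_1 from 101/5a² - 4ab³ - 208/15ab² + 93/5ab + 4b⁵ - 93/4b⁴ + 14/5b³ - 1099/120b² + 2883/20b → -4ab³ - 208/15ab² + 93/5ab - 202/5a + 4b⁵ - 93/4b⁴ + 533/10b³ - 1099/120b² + 129b - 3131/10
  leading term ab³: subtract (4/3b³)·f_2 from -4ab³ - 208/15ab² + 93/5ab - 202/5a + 4b⁵ - 93/4b⁴ + 533/10b³ - 1099/120b² + 129b - 3131/10 → -208/15ab² + 93/5ab - 202/5a + 4b⁵ - 61/4b⁴ + 333/10b³ - 1099/120b² + 129b - 3131/10
  leading term ab²: subtract (208/45b²)·f_2 from -208/15ab² + 93/5ab - 202/5a + 4b⁵ - 61/4b⁴ + 333/10b³ - 1099/120b² + 129b - 3131/10 → 93/5ab - 202/5a + 4b⁵ - 61/4b⁴ + 1831/30b³ - 9419/120b² + 129b - 3131/10
  leading term ab: subtract (-31/5b)·f_2 from 93/5ab - 202/5a + 4b⁵ - 61/4b⁴ + 1831/30b³ - 9419/120b² + 129b - 3131/10 → -202/5a + 4b⁵ - 61/4b⁴ + 1831/30b³ - 13883/120b² + 222b - 3131/10
  leading term a: subtract (202/15)·f_2 from -202/5a + 4b⁵ - 61/4b⁴ + 1831/30b³ - 13883/120b² + 222b - 3131/10 → 4b⁵ - 61/4b⁴ + 1831/30b³ - 13883/120b² + 1514/5b - 5151/10
  leading term b⁵: subtract (-8/5b²)·h_4 from 4b⁵ - 61/4b⁴ + 1831/30b³ - 13883/120b² + 1514/5b - 5151/10 → -177/20b⁴ + 143/6b³ - 4187/120b² + 1514/5b - 5151/10
  leading term b⁴: subtract (177/50b)·h_4 from -177/20b⁴ + 143/6b³ - 4187/120b² + 1514/5b - 5151/10 → 1451/150b³ + 3556/75b² + 12403/100b - 5151/10
  leading term b³: subtract (-1451/375)·h_4 from 1451/150b³ + 3556/75b² + 12403/100b - 5151/10 → 23584/375b² + 8517/250b - 119887/375
  leading term b²: subtract (5896/525)·h_5 from 23584/375b² + 8517/250b - 119887/375 → -135601/3150b + 135601/1575
  leading term b: no divisor's leading term divides it; move -135601/3150b to the remainder.
  leading term 1: no divisor's leading term divides it; move 135601/1575 to the remainder.
  remainder -135601/3150b + 135601/1575 ≠ 0; add h_6 = -135601/3150b + 135601/1575 to the basis.

The other S-polynomials (S(f_2,f_3), S(f_1,h_4), S(f_2,h_4), S(f_1,h_5), S(f_2,h_5), S(f_3,h_5), S(h_4,h_5), S(f_1,h_6), S(f_2,h_6), S(f_3,h_6), S(h_4,h_6), S(h_5,h_6)) all reduce to 0 modulo the current basis, so we have a Gröbner basis.
Inter-reduce: drop elements whose leading term is divisible by another's, tail-reduce, and make monic.
Reduced Gröbner basis: {a - 1, b - 2}.
Label its elements g_1 = a - 1, g_2 = b - 2.

Reduce p = 2ab² + 5ab - 12b + 6 modulo G:
  leading term ab²: subtract (2b²)·g_1 from 2ab² + 5ab - 12b + 6 → 5ab + 2b² - 12b + 6
  leading term ab: subtract (5b)·g_1 from 5ab + 2b² - 12b + 6 → 2b² - 7b + 6
  leading term b²: subtract (2b)·g_2 from 2b² - 7b + 6 → -3b + 6
  leading term b: subtract (-3)·g_2 from -3b + 6 → 0
  normal form = 0.
Since the normal form is 0, p ∈ I.

Ideal membership is decidable via reduction modulo a Gröbner basis.

2ab² + 5ab - 12b + 6 lies in I (it reduces to 0).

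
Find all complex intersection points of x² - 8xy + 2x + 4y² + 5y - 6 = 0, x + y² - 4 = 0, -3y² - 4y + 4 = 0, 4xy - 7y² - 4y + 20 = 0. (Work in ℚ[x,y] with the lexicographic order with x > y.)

Compute a lex Gröbner basis by Buchberger's algorithm.
f_1 = x² - 8xy + 2x + 4y² + 5y - 6, LT = x².
f_2 = x + y² - 4, LT = x.
f_3 = -3y² - 4y + 4, LT = y².
f_4 = 4xy - 7y² - 4y + 20, LT = xy.

S(f_1,f_2): lcm = x². S = -xy² - 8xy + 6x + 4y² + 5y - 6.
  leading term xy²: subtract (-y²)·f_2 from -xy² - 8xy + 6x + 4y² + 5y - 6 → -8xy + 6x + y⁴ + 5y - 6
  leading term xy: subtract (-8y)·f_2 from -8xy + 6x + y⁴ + 5y - 6 → 6x + y⁴ + 8y³ - 27y - 6
  leading term x: subtract (6)·f_2 from 6x + y⁴ + 8y³ - 27y - 6 → y⁴ + 8y³ - 6y² - 27y + 18
  leading term y⁴: subtract (-⅓y²)·f_3 from y⁴ + 8y³ - 6y² - 27y + 18 → 20/3y³ - 14/3y² - 27y + 18
  leading term y³: subtract (-20/9y)·f_3 from 20/3y³ - 14/3y² - 27y + 18 → -122/9y² - 163/9y + 18
  leading term y²: subtract (122/27)·f_3 from -122/9y² - 163/9y + 18 → -1/27y - 2/27
  leading term y: no divisor's leading term divides it; move -1/27y to the remainder.
  leading term 1: no divisor's leading term divides it; move -2/27 to the remainder.
  remainder -1/27y - 2/27 ≠ 0; add h_5 = -1/27y - 2/27 to the basis.

The other S-polynomials (S(f_1,f_3), S(f_1,f_4), S(f_2,f_3), S(f_2,f_4), S(f_3,f_4), S(f_1,h_5), S(f_2,h_5), S(f_3,h_5), S(f_4,h_5)) all reduce to 0 modulo the current basis, so we have a Gröbner basis.
Inter-reduce: drop elements whose leading term is divisible by another's, tail-reduce, and make monic.
Reduced Gröbner basis: {x, y + 2}.

A lex Gröbner basis eliminates variables successively. Here y + 2 depends only on y, with roots {-2}; lifting each root through the earlier basis elements recovers the full solutions.
  y = -2: the earlier basis element becomes x = 0, giving x = 0 — point (0, -2).
Each listed point satisfies every original equation (direct substitution).

{(0, -2)}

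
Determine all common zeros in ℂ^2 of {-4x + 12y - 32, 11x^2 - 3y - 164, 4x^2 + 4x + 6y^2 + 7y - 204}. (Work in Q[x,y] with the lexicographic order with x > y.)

{(4, 4)}

Compute a lex Gröbner basis by Buchberger's algorithm.
f_1 = -4x + 12y - 32, LT = x.
f_2 = 11x^2 - 3y - 164, LT = x^2.
f_3 = 4x^2 + 4x + 6y^2 + 7y - 204, LT = x^2.

S(f_1,f_2): lcm = x^2. S = -3xy + 8x + 3/11y + 164/11.
  reduce S modulo (f_1, f_2, f_3):
  remainder -9y^2 + 531/11y - 540/11 ≠ 0; add h_4 = -9y^2 + 531/11y - 540/11 to the basis.

S(f_1,f_3): lcm = x^2. S = -3xy + 7x - 3/2y^2 - 7/4y + 51.
  reduce S modulo (f_1, f_2, f_3, h_4):
  remainder -575/44y + 575/11 ≠ 0; add h_5 = -575/44y + 575/11 to the basis.

The other S-polynomials (S(f_2,f_3), S(f_1,h_4), S(f_2,h_4), S(f_3,h_4), S(f_1,h_5), S(f_2,h_5), S(f_3,h_5), S(h_4,h_5)) all reduce to 0 modulo the current basis, so we have a Gröbner basis.
Inter-reduce: drop elements whose leading term is divisible by another's, tail-reduce, and make monic.
Reduced Gröbner basis: {x - 4, y - 4}.

From the last basis element, y - 4 = 0, so y takes values in {4}. Each choice, substituted upward through the basis, yields the corresponding point(s) of the solution set.
  y = 4: the earlier basis element becomes x - 4 = 0, giving x = 4 — point (4, 4).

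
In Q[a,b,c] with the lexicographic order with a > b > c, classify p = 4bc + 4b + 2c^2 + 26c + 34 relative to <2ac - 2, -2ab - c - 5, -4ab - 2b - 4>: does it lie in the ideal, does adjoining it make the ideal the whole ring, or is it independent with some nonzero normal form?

First compute the reduced Gröbner basis of I by Buchberger's algorithm.
f_1 = 2ac - 2, LT = ac.
f_2 = -2ab - c - 5, LT = ab.
f_3 = -4ab - 2b - 4, LT = ab.

S(f_1,f_2): lcm = abc. S = -b - 1/2c^2 - 5/2c.
  leading term b: no divisor's leading term divides it; move -b to the remainder.
  leading term c^2: no divisor's leading term divides it; move -1/2c^2 to the remainder.
  leading term c: no divisor's leading term divides it; move -5/2c to the remainder.
  remainder -b - 1/2c^2 - 5/2c ≠ 0; add h_4 = -b - 1/2c^2 - 5/2c to the basis.

S(f_1,f_3): lcm = abc. S = -1/2bc - b - c.
  leading term bc: subtract (1/2c)·h_4 from -1/2bc - b - c → -b + 1/4c^3 + 5/4c^2 - c
  leading term b: subtract (1)·h_4 from -b + 1/4c^3 + 5/4c^2 - c → 1/4c^3 + 7/4c^2 + 3/2c
  leading term c^3: no divisor's leading term divides it; move 1/4c^3 to the remainder.
  leading term c^2: no divisor's leading term divides it; move 7/4c^2 to the remainder.
  leading term c: no divisor's leading term divides it; move 3/2c to the remainder.
  remainder 1/4c^3 + 7/4c^2 + 3/2c ≠ 0; add h_5 = 1/4c^3 + 7/4c^2 + 3/2c to the basis.

S(f_2,f_3): lcm = ab. S = -1/2b + 1/2c + 3/2.
  leading term b: subtract (1/2)·h_4 from -1/2b + 1/2c + 3/2 → 1/4c^2 + 7/4c + 3/2
  leading term c^2: no divisor's leading term divides it; move 1/4c^2 to the remainder.
  leading term c: no divisor's leading term divides it; move 7/4c to the remainder.
  leading term 1: no divisor's leading term divides it; move 3/2 to the remainder.
  remainder 1/4c^2 + 7/4c + 3/2 ≠ 0; add h_6 = 1/4c^2 + 7/4c + 3/2 to the basis.

S(f_1,h_6): lcm = ac^2. S = -7ac - 6a - c.
  leading term ac: subtract (-7/2)·f_1 from -7ac - 6a - c → -6a - c - 7
  leading term a: no divisor's leading term divides it; move -6a to the remainder.
  leading term c: no divisor's leading term divides it; move -c to the remainder.
  leading term 1: no divisor's leading term divides it; move -7 to the remainder.
  remainder -6a - c - 7 ≠ 0; add h_7 = -6a - c - 7 to the basis.

The other S-polynomials (S(f_1,h_4), S(f_2,h_4), S(f_3,h_4), S(f_1,h_5), S(f_2,h_5), S(f_3,h_5), S(h_4,h_5), S(f_2,h_6), S(f_3,h_6), S(h_4,h_6), S(h_5,h_6), S(f_1,h_7), S(f_2,h_7), S(f_3,h_7), S(h_4,h_7), S(h_5,h_7), S(h_6,h_7)) all reduce to 0 modulo the current basis, so we have a Gröbner basis.
Inter-reduce: drop elements whose leading term is divisible by another's, tail-reduce, and make monic.
Reduced Gröbner basis: {a + 1/6c + 7/6, b - c - 3, c^2 + 7c + 6}.
Label its elements g_1 = a + 1/6c + 7/6, g_2 = b - c - 3, g_3 = c^2 + 7c + 6.

Reduce p = 4bc + 4b + 2c^2 + 26c + 34 modulo G:
  leading term bc: subtract (4c)·g_2 from 4bc + 4b + 2c^2 + 26c + 34 → 4b + 6c^2 + 38c + 34
  leading term b: subtract (4)·g_2 from 4b + 6c^2 + 38c + 34 → 6c^2 + 42c + 46
  leading term c^2: subtract (6)·g_3 from 6c^2 + 42c + 46 → 10
  leading term 1: no divisor's leading term divides it; move 10 to the remainder.
  normal form = 10.
The normal form is nonzero, so p ∉ I. Since p minus its normal form lies in I, I + (p) = I + (r) where r = 10; decide whether this ideal is the whole ring.
Here r = 10 is a nonzero constant, hence a unit: 1 ∈ I + (p), the Gröbner basis of I + (p) is {1}, and the enlarged system has no common solution — adjoining p is inconsistent.

Adjoining 4bc + 4b + 2c^2 + 26c + 34 makes the ideal the whole ring: the system is inconsistent.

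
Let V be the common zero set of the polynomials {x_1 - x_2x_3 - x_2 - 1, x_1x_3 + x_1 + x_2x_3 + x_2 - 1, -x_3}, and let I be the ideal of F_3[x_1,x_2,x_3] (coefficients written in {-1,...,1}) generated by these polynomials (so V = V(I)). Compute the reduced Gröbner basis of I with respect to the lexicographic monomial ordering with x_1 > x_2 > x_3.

Buchberger's algorithm terminates because the ascending chain of leading-term ideals stabilizes.

f_1 = x_1 - x_2x_3 - x_2 - 1, LT = x_1.
f_2 = x_1x_3 + x_1 + x_2x_3 + x_2 - 1, LT = x_1x_3.
f_3 = -x_3, LT = x_3.

S(f_1,f_2): lcm = x_1x_3. S = -x_1 - x_2x_3^2 + x_2x_3 - x_2 - x_3 + 1.
  leading term x_1: subtract (-1)·f_1 from -x_1 - x_2x_3^2 + x_2x_3 - x_2 - x_3 + 1 → -x_2x_3^2 + x_2 - x_3
  leading term x_2x_3^2: subtract (x_2x_3)·f_3 from -x_2x_3^2 + x_2 - x_3 → x_2 - x_3
  leading term x_2: no divisor's leading term divides it; move x_2 to the remainder.
  leading term x_3: subtract (1)·f_3 from -x_3 → 0
  remainder x_2 ≠ 0; add g_4 = x_2 to the basis.

S(f_1,f_3): leading monomials are coprime, so the S-polynomial reduces to 0 (Buchberger's first criterion).
S(f_2,f_3): lcm = x_1x_3. S = x_1 + x_2x_3 + x_2 - 1.
  leading term x_1: subtract (1)·f_1 from x_1 + x_2x_3 + x_2 - 1 → -x_2x_3 - x_2
  leading term x_2x_3: subtract (x_2)·f_3 from -x_2x_3 - x_2 → -x_2
  leading term x_2: subtract (-1)·g_4 from -x_2 → 0
  remainder 0.

S(f_1,g_4): leading monomials are coprime, so the S-polynomial reduces to 0 (Buchberger's first criterion).
S(f_2,g_4): leading monomials are coprime, so the S-polynomial reduces to 0 (Buchberger's first criterion).
S(f_3,g_4): leading monomials are coprime, so the S-polynomial reduces to 0 (Buchberger's first criterion).
Every S-polynomial of the final basis reduces to 0, so we have a Gröbner basis.
Inter-reduce: drop elements whose leading term is divisible by another's, tail-reduce, and make monic.

G = {x_1 - 1, x_2, x_3}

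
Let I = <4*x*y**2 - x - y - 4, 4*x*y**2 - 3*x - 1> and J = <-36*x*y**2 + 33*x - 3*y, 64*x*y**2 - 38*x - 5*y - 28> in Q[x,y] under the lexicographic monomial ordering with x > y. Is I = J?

No, the ideals differ.

Since reduced Gröbner bases are canonical representatives of ideals under a given ordering, it suffices to compute and compare them.
Buchberger on the first generating set:
f_1 = 4*x*y**2 - x - y - 4, LT = x*y**2.
f_2 = 4*x*y**2 - 3*x - 1, LT = x*y**2.

S(f_1,f_2): lcm = x*y**2. S = 1/2*x - 1/4*y - 3/4.
  reduce S modulo (f_1, f_2):
  remainder 1/2*x - 1/4*y - 3/4 ≠ 0; add g_3 = 1/2*x - 1/4*y - 3/4 to the basis.

S(f_1,g_3): lcm = x*y**2. S = -1/4*x + 1/2*y**3 + 3/2*y**2 - 1/4*y - 1.
  reduce S modulo (f_1, f_2, g_3):
  remainder 1/2*y**3 + 3/2*y**2 - 3/8*y - 11/8 ≠ 0; add g_4 = 1/2*y**3 + 3/2*y**2 - 3/8*y - 11/8 to the basis.

The other S-polynomials (S(f_2,g_3), S(f_1,g_4), S(f_2,g_4), S(g_3,g_4)) all reduce to 0 modulo the current basis, so we have a Gröbner basis.
Inter-reduce: drop elements whose leading term is divisible by another's, tail-reduce, and make monic.
Reduced Gröbner basis: {x - 1/2*y - 3/2, y**3 + 3*y**2 - 3/4*y - 11/4}.

Buchberger on the second generating set:
h_1 = -36*x*y**2 + 33*x - 3*y, LT = x*y**2.
h_2 = 64*x*y**2 - 38*x - 5*y - 28, LT = x*y**2.

S(h_1,h_2): lcm = x*y**2. S = -31/96*x + 31/192*y + 7/16.
  reduce S modulo (h_1, h_2):
  remainder -31/96*x + 31/192*y + 7/16 ≠ 0; add k_3 = -31/96*x + 31/192*y + 7/16 to the basis.

S(h_1,k_3): lcm = x*y**2. S = -11/12*x + 1/2*y**3 + 42/31*y**2 + 1/12*y.
  reduce S modulo (h_1, h_2, k_3):
  remainder 1/2*y**3 + 42/31*y**2 - 3/8*y - 77/62 ≠ 0; add k_4 = 1/2*y**3 + 42/31*y**2 - 3/8*y - 77/62 to the basis.

The other S-polynomials (S(h_2,k_3), S(h_1,k_4), S(h_2,k_4), S(k_3,k_4)) all reduce to 0 modulo the current basis, so we have a Gröbner basis.
Inter-reduce: drop elements whose leading term is divisible by another's, tail-reduce, and make monic.
Reduced Gröbner basis: {x - 1/2*y - 42/31, y**3 + 84/31*y**2 - 3/4*y - 77/31}.

The bases are distinct; the ideals are different.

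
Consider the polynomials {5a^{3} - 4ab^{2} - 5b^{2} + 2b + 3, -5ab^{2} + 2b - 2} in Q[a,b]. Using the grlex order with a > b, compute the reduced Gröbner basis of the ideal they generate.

This is the nonlinear analogue of row-reducing a linear system.

f_1 = 5a^{3} - 4ab^{2} - 5b^{2} + 2b + 3, LT = a^{3}.
f_2 = -5ab^{2} + 2b - 2, LT = ab^{2}.

S(f_1,f_2): lcm = a^{3}b^{2}. S = -\tfrac{4}{5}ab^{4} - b^{4} + \tfrac{2}{5}a^{2}b + \tfrac{2}{5}b^{3} - \tfrac{2}{5}a^{2} + \tfrac{3}{5}b^{2}.
  leading term ab^{4}: subtract (\tfrac{4}{25}b^{2})·f_2 from -\tfrac{4}{5}ab^{4} - b^{4} + \tfrac{2}{5}a^{2}b + \tfrac{2}{5}b^{3} - \tfrac{2}{5}a^{2} + \tfrac{3}{5}b^{2} → -b^{4} + \tfrac{2}{5}a^{2}b + \tfrac{2}{25}b^{3} - \tfrac{2}{5}a^{2} + \tfrac{23}{25}b^{2}
  leading term b^{4}: no divisor's leading term divides it; move -b^{4} to the remainder.
  leading term a^{2}b: no divisor's leading term divides it; move \tfrac{2}{5}a^{2}b to the remainder.
  leading term b^{3}: no divisor's leading term divides it; move \tfrac{2}{25}b^{3} to the remainder.
  leading term a^{2}: no divisor's leading term divides it; move -\tfrac{2}{5}a^{2} to the remainder.
  leading term b^{2}: no divisor's leading term divides it; move \tfrac{23}{25}b^{2} to the remainder.
  remainder -b^{4} + \tfrac{2}{5}a^{2}b + \tfrac{2}{25}b^{3} - \tfrac{2}{5}a^{2} + \tfrac{23}{25}b^{2} ≠ 0; add g_3 = -b^{4} + \tfrac{2}{5}a^{2}b + \tfrac{2}{25}b^{3} - \tfrac{2}{5}a^{2} + \tfrac{23}{25}b^{2} to the basis.

The other S-polynomials (S(f_1,g_3), S(f_2,g_3)) all reduce to 0 modulo the current basis, so we have a Gröbner basis.

G = {b^{4} - \tfrac{2}{5}a^{2}b - \tfrac{2}{25}b^{3} + \tfrac{2}{5}a^{2} - \tfrac{23}{25}b^{2}, a^{3} - b^{2} + \tfrac{2}{25}b + \tfrac{23}{25}, ab^{2} - \tfrac{2}{5}b + \tfrac{2}{5}}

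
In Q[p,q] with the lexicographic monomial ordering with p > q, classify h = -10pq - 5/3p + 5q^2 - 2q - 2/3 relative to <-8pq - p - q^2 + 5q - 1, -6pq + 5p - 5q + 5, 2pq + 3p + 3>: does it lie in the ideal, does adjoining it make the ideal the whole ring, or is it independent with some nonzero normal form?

Adjoining -10pq - 5/3p + 5q^2 - 2q - 2/3 makes the ideal the whole ring: the system is inconsistent.

First compute the reduced Gröbner basis of I by Buchberger's algorithm.
f_1 = -8pq - p - q^2 + 5q - 1, LT = pq.
f_2 = -6pq + 5p - 5q + 5, LT = pq.
f_3 = 2pq + 3p + 3, LT = pq.

S(f_1,f_2): lcm = pq. S = 23/24p + 1/8q^2 - 35/24q + 23/24.
  reduce S modulo (f_1, f_2, f_3):
  remainder 23/24p + 1/8q^2 - 35/24q + 23/24 ≠ 0; add k_4 = 23/24p + 1/8q^2 - 35/24q + 23/24 to the basis.

S(f_1,f_3): lcm = pq. S = -11/8p + 1/8q^2 - 5/8q - 11/8.
  reduce S modulo (f_1, f_2, f_3, k_4):
  remainder 7/23q^2 - 125/46q ≠ 0; add k_5 = 7/23q^2 - 125/46q to the basis.

S(f_1,k_4): lcm = pq. S = 1/8p - 3/23q^3 + 303/184q^2 - 13/8q + 1/8.
  reduce S modulo (f_1, f_2, f_3, k_4, k_5):
  remainder 267/98q ≠ 0; add k_6 = 267/98q to the basis.

The other S-polynomials (S(f_2,f_3), S(f_2,k_4), S(f_3,k_4), S(f_1,k_5), S(f_2,k_5), S(f_3,k_5), S(k_4,k_5), S(f_1,k_6), S(f_2,k_6), S(f_3,k_6), S(k_4,k_6), S(k_5,k_6)) all reduce to 0 modulo the current basis, so we have a Gröbner basis.
Inter-reduce: drop elements whose leading term is divisible by another's, tail-reduce, and make monic.
Reduced Gröbner basis: {p + 1, q}.
Label its elements g_1 = p + 1, g_2 = q.

Reduce h = -10pq - 5/3p + 5q^2 - 2q - 2/3 modulo G:
  leading term pq: subtract (-10q)·g_1 from -10pq - 5/3p + 5q^2 - 2q - 2/3 → -5/3p + 5q^2 + 8q - 2/3
  leading term p: subtract (-5/3)·g_1 from -5/3p + 5q^2 + 8q - 2/3 → 5q^2 + 8q + 1
  leading term q^2: subtract (5q)·g_2 from 5q^2 + 8q + 1 → 8q + 1
  leading term q: subtract (8)·g_2 from 8q + 1 → 1
  leading term 1: no divisor's leading term divides it; move 1 to the remainder.
  normal form = 1.
The normal form is nonzero, so h ∉ I. Since h minus its normal form lies in I, I + (h) = I + (r) where r = 1; decide whether this ideal is the whole ring.
Here r = 1 is a nonzero constant, hence a unit: 1 ∈ I + (h), the Gröbner basis of I + (h) is {1}, and the enlarged system has no common solution — adjoining h is inconsistent.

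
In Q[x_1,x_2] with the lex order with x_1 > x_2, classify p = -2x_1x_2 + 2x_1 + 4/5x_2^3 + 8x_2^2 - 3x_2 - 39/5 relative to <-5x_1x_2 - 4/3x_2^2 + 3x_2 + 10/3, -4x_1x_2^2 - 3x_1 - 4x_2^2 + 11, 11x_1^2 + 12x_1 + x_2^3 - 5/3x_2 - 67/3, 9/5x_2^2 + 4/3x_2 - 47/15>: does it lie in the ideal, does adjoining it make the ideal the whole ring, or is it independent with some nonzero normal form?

First compute the reduced Gröbner basis of I by Buchberger's algorithm.
f_1 = -5x_1x_2 - 4/3x_2^2 + 3x_2 + 10/3, LT = x_1x_2.
f_2 = -4x_1x_2^2 - 3x_1 - 4x_2^2 + 11, LT = x_1x_2^2.
f_3 = 11x_1^2 + 12x_1 + x_2^3 - 5/3x_2 - 67/3, LT = x_1^2.
f_4 = 9/5x_2^2 + 4/3x_2 - 47/15, LT = x_2^2.

S(f_1,f_2): lcm = x_1x_2^2. S = -3/4x_1 + 4/15x_2^3 - 8/5x_2^2 - 2/3x_2 + 11/4.
  reduce S modulo (f_1, f_2, f_3, f_4):
  remainder -3/4x_1 + 12346/10935x_2 - 16579/43740 ≠ 0; add h_5 = -3/4x_1 + 12346/10935x_2 - 16579/43740 to the basis.

S(f_1,f_3): lcm = x_1^2x_2. S = 4/15x_1x_2^2 - 93/55x_1x_2 - 2/3x_1 - 1/11x_2^4 + 5/33x_2^2 + 67/33x_2.
  reduce S modulo (f_1, f_2, f_3, f_4, h_5):
  remainder -480338/1804275x_2 + 480338/1804275 ≠ 0; add h_6 = -480338/1804275x_2 + 480338/1804275 to the basis.

The other S-polynomials (S(f_1,f_4), S(f_2,f_3), S(f_2,f_4), S(f_3,f_4), S(f_1,h_5), S(f_2,h_5), S(f_3,h_5), S(f_4,h_5), S(f_1,h_6), S(f_2,h_6), S(f_3,h_6), S(f_4,h_6), S(h_5,h_6)) all reduce to 0 modulo the current basis, so we have a Gröbner basis.
Inter-reduce: drop elements whose leading term is divisible by another's, tail-reduce, and make monic.
Reduced Gröbner basis: {x_1 - 1, x_2 - 1}.
Label its elements g_1 = x_1 - 1, g_2 = x_2 - 1.

Reduce p = -2x_1x_2 + 2x_1 + 4/5x_2^3 + 8x_2^2 - 3x_2 - 39/5 modulo G:
  leading term x_1x_2: subtract (-2x_2)·g_1 from -2x_1x_2 + 2x_1 + 4/5x_2^3 + 8x_2^2 - 3x_2 - 39/5 → 2x_1 + 4/5x_2^3 + 8x_2^2 - 5x_2 - 39/5
  leading term x_1: subtract (2)·g_1 from 2x_1 + 4/5x_2^3 + 8x_2^2 - 5x_2 - 39/5 → 4/5x_2^3 + 8x_2^2 - 5x_2 - 29/5
  leading term x_2^3: subtract (4/5x_2^2)·g_2 from 4/5x_2^3 + 8x_2^2 - 5x_2 - 29/5 → 44/5x_2^2 - 5x_2 - 29/5
  leading term x_2^2: subtract (44/5x_2)·g_2 from 44/5x_2^2 - 5x_2 - 29/5 → 19/5x_2 - 29/5
  leading term x_2: subtract (19/5)·g_2 from 19/5x_2 - 29/5 → -2
  leading term 1: no divisor's leading term divides it; move -2 to the remainder.
  normal form = -2.
The normal form is nonzero, so p ∉ I. Since p minus its normal form lies in I, I + (p) = I + (r) where r = -2; decide whether this ideal is the whole ring.
Here r = -2 is a nonzero constant, hence a unit: 1 ∈ I + (p), the Gröbner basis of I + (p) is {1}, and the enlarged system has no common solution — adjoining p is inconsistent.

Ideal membership is decidable via reduction modulo a Gröbner basis.

Adjoining -2x_1x_2 + 2x_1 + 4/5x_2^3 + 8x_2^2 - 3x_2 - 39/5 makes the ideal the whole ring: the system is inconsistent.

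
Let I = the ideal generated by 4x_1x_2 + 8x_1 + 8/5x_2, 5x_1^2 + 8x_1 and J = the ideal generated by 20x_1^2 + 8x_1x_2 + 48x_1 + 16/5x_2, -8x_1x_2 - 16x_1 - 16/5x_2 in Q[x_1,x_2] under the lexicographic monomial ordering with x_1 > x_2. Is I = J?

Yes, the ideals are equal.

Since reduced Gröbner bases are canonical representatives of ideals under a given ordering, it suffices to compute and compare them.
Buchberger on the first generating set:
f_1 = 4x_1x_2 + 8x_1 + 8/5x_2, LT = x_1x_2.
f_2 = 5x_1^2 + 8x_1, LT = x_1^2.

S(f_1,f_2): lcm = x_1^2x_2. S = 2x_1^2 - 6/5x_1x_2.
  leading term x_1^2: subtract (2/5)·f_2 from 2x_1^2 - 6/5x_1x_2 → -6/5x_1x_2 - 16/5x_1
  leading term x_1x_2: subtract (-3/10)·f_1 from -6/5x_1x_2 - 16/5x_1 → -4/5x_1 + 12/25x_2
  leading term x_1: no divisor's leading term divides it; move -4/5x_1 to the remainder.
  leading term x_2: no divisor's leading term divides it; move 12/25x_2 to the remainder.
  remainder -4/5x_1 + 12/25x_2 ≠ 0; add g_3 = -4/5x_1 + 12/25x_2 to the basis.

S(f_1,g_3): lcm = x_1x_2. S = 2x_1 + 3/5x_2^2 + 2/5x_2.
  leading term x_1: subtract (-5/2)·g_3 from 2x_1 + 3/5x_2^2 + 2/5x_2 → 3/5x_2^2 + 8/5x_2
  leading term x_2^2: no divisor's leading term divides it; move 3/5x_2^2 to the remainder.
  leading term x_2: no divisor's leading term divides it; move 8/5x_2 to the remainder.
  remainder 3/5x_2^2 + 8/5x_2 ≠ 0; add g_4 = 3/5x_2^2 + 8/5x_2 to the basis.

The other S-polynomials (S(f_2,g_3), S(f_1,g_4), S(f_2,g_4), S(g_3,g_4)) all reduce to 0 modulo the current basis, so we have a Gröbner basis.
Inter-reduce: drop elements whose leading term is divisible by another's, tail-reduce, and make monic.
Reduced Gröbner basis: {x_1 - 3/5x_2, x_2^2 + 8/3x_2}.

Buchberger on the second generating set:
h_1 = 20x_1^2 + 8x_1x_2 + 48x_1 + 16/5x_2, LT = x_1^2.
h_2 = -8x_1x_2 - 16x_1 - 16/5x_2, LT = x_1x_2.

S(h_1,h_2): lcm = x_1^2x_2. S = -2x_1^2 + 2/5x_1x_2^2 + 2x_1x_2 + 4/25x_2^2.
  leading term x_1^2: subtract (-1/10)·h_1 from -2x_1^2 + 2/5x_1x_2^2 + 2x_1x_2 + 4/25x_2^2 → 2/5x_1x_2^2 + 14/5x_1x_2 + 24/5x_1 + 4/25x_2^2 + 8/25x_2
  leading term x_1x_2^2: subtract (-1/20x_2)·h_2 from 2/5x_1x_2^2 + 14/5x_1x_2 + 24/5x_1 + 4/25x_2^2 + 8/25x_2 → 2x_1x_2 + 24/5x_1 + 8/25x_2
  leading term x_1x_2: subtract (-1/4)·h_2 from 2x_1x_2 + 24/5x_1 + 8/25x_2 → 4/5x_1 - 12/25x_2
  leading term x_1: no divisor's leading term divides it; move 4/5x_1 to the remainder.
  leading term x_2: no divisor's leading term divides it; move -12/25x_2 to the remainder.
  remainder 4/5x_1 - 12/25x_2 ≠ 0; add k_3 = 4/5x_1 - 12/25x_2 to the basis.

S(h_2,k_3): lcm = x_1x_2. S = 2x_1 + 3/5x_2^2 + 2/5x_2.
  leading term x_1: subtract (5/2)·k_3 from 2x_1 + 3/5x_2^2 + 2/5x_2 → 3/5x_2^2 + 8/5x_2
  leading term x_2^2: no divisor's leading term divides it; move 3/5x_2^2 to the remainder.
  leading term x_2: no divisor's leading term divides it; move 8/5x_2 to the remainder.
  remainder 3/5x_2^2 + 8/5x_2 ≠ 0; add k_4 = 3/5x_2^2 + 8/5x_2 to the basis.

The other S-polynomials (S(h_1,k_3), S(h_1,k_4), S(h_2,k_4), S(k_3,k_4)) all reduce to 0 modulo the current basis, so we have a Gröbner basis.
Inter-reduce: drop elements whose leading term is divisible by another's, tail-reduce, and make monic.
Reduced Gröbner basis: {x_1 - 3/5x_2, x_2^2 + 8/3x_2}.

The two bases agree; hence the ideals are identical.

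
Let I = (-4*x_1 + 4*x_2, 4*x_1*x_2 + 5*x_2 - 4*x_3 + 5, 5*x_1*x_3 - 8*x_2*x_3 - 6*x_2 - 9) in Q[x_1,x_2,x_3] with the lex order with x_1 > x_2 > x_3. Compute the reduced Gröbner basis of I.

G = {x_1 + 1/3*x_3**2 + 1/4*x_3 + 5/12, x_2 + 1/3*x_3**2 + 1/4*x_3 + 5/12, x_3**3 + 11/4*x_3**2 + 11/4*x_3 - 13/2}

f_1 = -4*x_1 + 4*x_2, LT = x_1.
f_2 = 4*x_1*x_2 + 5*x_2 - 4*x_3 + 5, LT = x_1*x_2.
f_3 = 5*x_1*x_3 - 8*x_2*x_3 - 6*x_2 - 9, LT = x_1*x_3.

S(f_1,f_2): lcm = x_1*x_2. S = -x_2**2 - 5/4*x_2 + x_3 - 5/4.
  reduce S modulo (f_1, f_2, f_3):
  remainder -x_2**2 - 5/4*x_2 + x_3 - 5/4 ≠ 0; add g_4 = -x_2**2 - 5/4*x_2 + x_3 - 5/4 to the basis.

S(f_1,f_3): lcm = x_1*x_3. S = 3/5*x_2*x_3 + 6/5*x_2 + 9/5.
  reduce S modulo (f_1, f_2, f_3, g_4):
  remainder 3/5*x_2*x_3 + 6/5*x_2 + 9/5 ≠ 0; add g_5 = 3/5*x_2*x_3 + 6/5*x_2 + 9/5 to the basis.

S(f_2,f_3): lcm = x_1*x_2*x_3. S = 8/5*x_2**2*x_3 + 6/5*x_2**2 + 5/4*x_2*x_3 + 9/5*x_2 - x_3**2 + 5/4*x_3.
  reduce S modulo (f_1, f_2, f_3, g_4, g_5):
  remainder 9/5*x_2 + 3/5*x_3**2 + 9/20*x_3 + 3/4 ≠ 0; add g_6 = 9/5*x_2 + 3/5*x_3**2 + 9/20*x_3 + 3/4 to the basis.

S(g_5,g_6): lcm = x_2*x_3. S = 2*x_2 - 1/3*x_3**3 - 1/4*x_3**2 - 5/12*x_3 + 3.
  reduce S modulo (f_1, f_2, f_3, g_4, g_5, g_6):
  remainder -1/3*x_3**3 - 11/12*x_3**2 - 11/12*x_3 + 13/6 ≠ 0; add g_7 = -1/3*x_3**3 - 11/12*x_3**2 - 11/12*x_3 + 13/6 to the basis.

The other S-polynomials (S(f_1,g_4), S(f_2,g_4), S(f_3,g_4), S(f_1,g_5), S(f_2,g_5), S(f_3,g_5), S(g_4,g_5), S(f_1,g_6), S(f_2,g_6), S(f_3,g_6), S(g_4,g_6), S(f_1,g_7), S(f_2,g_7), S(f_3,g_7), S(g_4,g_7), S(g_5,g_7), S(g_6,g_7)) all reduce to 0 modulo the current basis, so we have a Gröbner basis.
Inter-reduce: drop elements whose leading term is divisible by another's, tail-reduce, and make monic.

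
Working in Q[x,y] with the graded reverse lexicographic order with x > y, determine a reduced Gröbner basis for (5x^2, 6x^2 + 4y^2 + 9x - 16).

G = {x^2, y^2 + 9/4x - 4}

Buchberger's algorithm terminates because the ascending chain of leading-term ideals stabilizes.

f_1 = 5x^2, LT = x^2.
f_2 = 6x^2 + 4y^2 + 9x - 16, LT = x^2.

S(f_1,f_2): lcm = x^2. S = -2/3y^2 - 3/2x + 8/3.
  leading term y^2: no divisor's leading term divides it; move -2/3y^2 to the remainder.
  leading term x: no divisor's leading term divides it; move -3/2x to the remainder.
  leading term 1: no divisor's leading term divides it; move 8/3 to the remainder.
  remainder -2/3y^2 - 3/2x + 8/3 ≠ 0; add g_3 = -2/3y^2 - 3/2x + 8/3 to the basis.

The other S-polynomials (S(f_1,g_3), S(f_2,g_3)) all reduce to 0 modulo the current basis, so we have a Gröbner basis.
Inter-reduce: drop elements whose leading term is divisible by another's, tail-reduce, and make monic.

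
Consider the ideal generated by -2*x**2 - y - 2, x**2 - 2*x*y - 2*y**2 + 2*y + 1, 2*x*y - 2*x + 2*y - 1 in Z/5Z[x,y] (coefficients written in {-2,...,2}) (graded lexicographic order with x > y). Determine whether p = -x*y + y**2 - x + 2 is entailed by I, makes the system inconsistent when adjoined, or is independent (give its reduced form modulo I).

First compute the reduced Gröbner basis of I by Buchberger's algorithm.
f_1 = -2*x**2 - y - 2, LT = x**2.
f_2 = x**2 - 2*x*y - 2*y**2 + 2*y + 1, LT = x**2.
f_3 = 2*x*y - 2*x + 2*y - 1, LT = x*y.

S(f_1,f_2): lcm = x**2. S = 2*x*y + 2*y**2 + y.
  leading term x*y: subtract (1)·f_3 from 2*x*y + 2*y**2 + y → 2*y**2 + 2*x - y + 1
  leading term y**2: no divisor's leading term divides it; move 2*y**2 to the remainder.
  leading term x: no divisor's leading term divides it; move 2*x to the remainder.
  leading term y: no divisor's leading term divides it; move -y to the remainder.
  leading term 1: no divisor's leading term divides it; move 1 to the remainder.
  remainder 2*y**2 + 2*x - y + 1 ≠ 0; add h_4 = 2*y**2 + 2*x - y + 1 to the basis.

S(f_1,f_3): lcm = x**2*y. S = x**2 - x*y - 2*y**2 - 2*x + y.
  leading term x**2: subtract (2)·f_1 from x**2 - x*y - 2*y**2 - 2*x + y → -x*y - 2*y**2 - 2*x - 2*y - 1
  leading term x*y: subtract (2)·f_3 from -x*y - 2*y**2 - 2*x - 2*y - 1 → -2*y**2 + 2*x - y + 1
  leading term y**2: subtract (-1)·h_4 from -2*y**2 + 2*x - y + 1 → -x - 2*y + 2
  leading term x: no divisor's leading term divides it; move -x to the remainder.
  leading term y: no divisor's leading term divides it; move -2*y to the remainder.
  leading term 1: no divisor's leading term divides it; move 2 to the remainder.
  remainder -x - 2*y + 2 ≠ 0; add h_5 = -x - 2*y + 2 to the basis.

The other S-polynomials (S(f_2,f_3), S(f_1,h_4), S(f_2,h_4), S(f_3,h_4), S(f_1,h_5), S(f_2,h_5), S(f_3,h_5), S(h_4,h_5)) all reduce to 0 modulo the current basis, so we have a Gröbner basis.
Inter-reduce: drop elements whose leading term is divisible by another's, tail-reduce, and make monic.
Reduced Gröbner basis: {y**2, x + 2*y - 2}.
Label its elements g_1 = y**2, g_2 = x + 2*y - 2.

Reduce p = -x*y + y**2 - x + 2 modulo G:
  leading term x*y: subtract (-y)·g_2 from -x*y + y**2 - x + 2 → -2*y**2 - x - 2*y + 2
  leading term y**2: subtract (-2)·g_1 from -2*y**2 - x - 2*y + 2 → -x - 2*y + 2
  leading term x: subtract (-1)·g_2 from -x - 2*y + 2 → 0
  normal form = 0.
Since the normal form is 0, p ∈ I.

-x*y + y**2 - x + 2 lies in I (it reduces to 0).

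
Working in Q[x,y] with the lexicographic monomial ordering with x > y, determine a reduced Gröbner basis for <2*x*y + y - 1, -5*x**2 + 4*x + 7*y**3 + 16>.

G = {x - 14/5*y**4 - 51/10*y - 13/10, y**5 + 51/28*y**2 + 9/14*y - 5/28}

f_1 = 2*x*y + y - 1, LT = x*y.
f_2 = -5*x**2 + 4*x + 7*y**3 + 16, LT = x**2.

S(f_1,f_2): lcm = x**2*y. S = 13/10*x*y - 1/2*x + 7/5*y**4 + 16/5*y.
  reduce S modulo (f_1, f_2):
  remainder -1/2*x + 7/5*y**4 + 51/20*y + 13/20 ≠ 0; add g_3 = -1/2*x + 7/5*y**4 + 51/20*y + 13/20 to the basis.

S(f_1,g_3): lcm = x*y. S = 14/5*y**5 + 51/10*y**2 + 9/5*y - 1/2.
  reduce S modulo (f_1, f_2, g_3):
  remainder 14/5*y**5 + 51/10*y**2 + 9/5*y - 1/2 ≠ 0; add g_4 = 14/5*y**5 + 51/10*y**2 + 9/5*y - 1/2 to the basis.

The other S-polynomials (S(f_2,g_3), S(f_1,g_4), S(f_2,g_4), S(g_3,g_4)) all reduce to 0 modulo the current basis, so we have a Gröbner basis.
Inter-reduce: drop elements whose leading term is divisible by another's, tail-reduce, and make monic.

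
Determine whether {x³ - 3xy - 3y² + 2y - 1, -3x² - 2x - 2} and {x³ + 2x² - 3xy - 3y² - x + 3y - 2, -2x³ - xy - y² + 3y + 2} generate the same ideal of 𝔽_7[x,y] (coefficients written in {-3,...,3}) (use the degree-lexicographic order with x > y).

Since reduced Gröbner bases are canonical representatives of ideals under a given ordering, it suffices to compute and compare them.
Buchberger on the first generating set:
f_1 = x³ - 3xy - 3y² + 2y - 1, LT = x³.
f_2 = -3x² - 2x - 2, LT = x².

S(f_1,f_2): lcm = x³. S = -3x² - 3xy - 3y² - 3x + 2y - 1.
  leading term x²: subtract (1)·f_2 from -3x² - 3xy - 3y² - 3x + 2y - 1 → -3xy - 3y² - x + 2y + 1
  leading term xy: no divisor's leading term divides it; move -3xy to the remainder.
  leading term y²: no divisor's leading term divides it; move -3y² to the remainder.
  leading term x: no divisor's leading term divides it; move -x to the remainder.
  leading term y: no divisor's leading term divides it; move 2y to the remainder.
  leading term 1: no divisor's leading term divides it; move 1 to the remainder.
  remainder -3xy - 3y² - x + 2y + 1 ≠ 0; add g_3 = -3xy - 3y² - x + 2y + 1 to the basis.

S(f_1,g_3): lcm = x³y. S = -x²y² + 2x³ + 3x²y - 3xy² - 3y³ - 2x² + 2y² - y.
  leading term x²y²: subtract (-2y²)·f_2 from -x²y² + 2x³ + 3x²y - 3xy² - 3y³ - 2x² + 2y² - y → 2x³ + 3x²y - 3y³ - 2x² - 2y² - y
  leading term x³: subtract (2)·f_1 from 2x³ + 3x²y - 3y³ - 2x² - 2y² - y → 3x²y - 3y³ - 2x² - xy - 3y² + 2y + 2
  leading term x²y: subtract (-y)·f_2 from 3x²y - 3y³ - 2x² - xy - 3y² + 2y + 2 → -3y³ - 2x² - 3xy - 3y² + 2
  leading term y³: no divisor's leading term divides it; move -3y³ to the remainder.
  leading term x²: subtract (3)·f_2 from -2x² - 3xy - 3y² + 2 → -3xy - 3y² - x + 1
  leading term xy: subtract (1)·g_3 from -3xy - 3y² - x + 1 → -2y
  leading term y: no divisor's leading term divides it; move -2y to the remainder.
  remainder -3y³ - 2y ≠ 0; add g_4 = -3y³ - 2y to the basis.

The other S-polynomials (S(f_2,g_3), S(f_1,g_4), S(f_2,g_4), S(g_3,g_4)) all reduce to 0 modulo the current basis, so we have a Gröbner basis.
Inter-reduce: drop elements whose leading term is divisible by another's, tail-reduce, and make monic.
Reduced Gröbner basis: {y³ + 3y, x² + 3x + 3, xy + y² - 2x - 3y + 2}.

Buchberger on the second generating set:
h_1 = x³ + 2x² - 3xy - 3y² - x + 3y - 2, LT = x³.
h_2 = -2x³ - xy - y² + 3y + 2, LT = x³.

S(h_1,h_2): lcm = x³. S = 2x² - x + y - 1.
  leading term x²: no divisor's leading term divides it; move 2x² to the remainder.
  leading term x: no divisor's leading term divides it; move -x to the remainder.
  leading term y: no divisor's leading term divides it; move y to the remainder.
  leading term 1: no divisor's leading term divides it; move -1 to the remainder.
  remainder 2x² - x + y - 1 ≠ 0; add k_3 = 2x² - x + y - 1 to the basis.

S(h_1,k_3): lcm = x³. S = -x² - 3y² + 3x + 3y - 2.
  leading term x²: subtract (3)·k_3 from -x² - 3y² + 3x + 3y - 2 → -3y² - x + 1
  leading term y²: no divisor's leading term divides it; move -3y² to the remainder.
  leading term x: no divisor's leading term divides it; move -x to the remainder.
  leading term 1: no divisor's leading term divides it; move 1 to the remainder.
  remainder -3y² - x + 1 ≠ 0; add k_4 = -3y² - x + 1 to the basis.

The other S-polynomials (S(h_2,k_3), S(h_1,k_4), S(h_2,k_4), S(k_3,k_4)) all reduce to 0 modulo the current basis, so we have a Gröbner basis.
Inter-reduce: drop elements whose leading term is divisible by another's, tail-reduce, and make monic.
Reduced Gröbner basis: {x² + 3x - 3y + 3, y² - 2x + 2}.

Since the reduced bases disagree, the two ideals are not the same.

No, the ideals differ.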